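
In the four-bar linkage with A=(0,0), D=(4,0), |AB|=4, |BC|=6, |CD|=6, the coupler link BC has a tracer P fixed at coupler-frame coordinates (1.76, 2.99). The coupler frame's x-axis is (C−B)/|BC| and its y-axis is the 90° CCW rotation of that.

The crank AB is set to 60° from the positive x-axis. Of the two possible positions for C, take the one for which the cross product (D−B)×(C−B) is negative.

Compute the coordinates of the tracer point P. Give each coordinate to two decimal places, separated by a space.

A=(0,0), D=(4.00,0)
B = A + 4.00·(cos60°, sin60°) = (2.0000, 3.4641)
|BD| = 4.0000
circle(B,6.00) ∩ circle(D,6.00): a=2.0000, h=5.6569
  candidates: C₊=(7.8990,4.5605) cross=22.627; C₋=(-1.8990,-1.0964) cross=-22.627
  mode - wants cross < 0 → take C=(-1.8990,-1.0964) (cross=-22.627)
ex = (C−B)/|BC| = (-0.6498,-0.7601); ey = (0.7601,-0.6498)
P = B + 1.76·ex + 2.99·ey = (3.1289,0.1834)

3.13 0.18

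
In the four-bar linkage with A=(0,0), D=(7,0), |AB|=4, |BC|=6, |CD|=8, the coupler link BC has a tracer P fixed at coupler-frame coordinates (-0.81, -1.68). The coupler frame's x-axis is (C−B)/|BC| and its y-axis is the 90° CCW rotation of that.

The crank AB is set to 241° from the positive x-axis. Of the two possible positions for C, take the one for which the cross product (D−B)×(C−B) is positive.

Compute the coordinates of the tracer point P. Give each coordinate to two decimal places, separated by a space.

A=(0,0), D=(7.00,0)
B = A + 4.00·(cos241°, sin241°) = (-1.9392, -3.4985)
|BD| = 9.5994
circle(B,6.00) ∩ circle(D,8.00): a=3.3413, h=4.9835
  candidates: C₊=(-0.6440,2.3600) cross=47.839; C₋=(2.9885,-6.9215) cross=-47.839
  mode + wants cross > 0 → take C=(-0.6440,2.3600) (cross=47.839)
ex = (C−B)/|BC| = (0.2159,0.9764); ey = (-0.9764,0.2159)
P = B + -0.81·ex + -1.68·ey = (-0.4737,-4.6521)

-0.47 -4.65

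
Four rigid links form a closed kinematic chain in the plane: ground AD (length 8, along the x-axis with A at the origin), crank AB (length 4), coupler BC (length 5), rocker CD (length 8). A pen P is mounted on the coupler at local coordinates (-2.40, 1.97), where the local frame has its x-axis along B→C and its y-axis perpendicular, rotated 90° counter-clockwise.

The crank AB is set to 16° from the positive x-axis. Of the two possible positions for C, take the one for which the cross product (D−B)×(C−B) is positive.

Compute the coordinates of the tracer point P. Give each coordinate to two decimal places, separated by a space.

2.50 -1.69

A=(0,0), D=(8.00,0)
B = A + 4.00·(cos16°, sin16°) = (3.8450, 1.1025)
|BD| = 4.2987
circle(B,5.00) ∩ circle(D,8.00): a=-2.3868, h=4.3935
  candidates: C₊=(2.6649,5.9613) cross=18.887; C₋=(0.4112,-2.5318) cross=-18.887
  mode + wants cross > 0 → take C=(2.6649,5.9613) (cross=18.887)
ex = (C−B)/|BC| = (-0.2360,0.9717); ey = (-0.9717,-0.2360)
P = B + -2.40·ex + 1.97·ey = (2.4972,-1.6946)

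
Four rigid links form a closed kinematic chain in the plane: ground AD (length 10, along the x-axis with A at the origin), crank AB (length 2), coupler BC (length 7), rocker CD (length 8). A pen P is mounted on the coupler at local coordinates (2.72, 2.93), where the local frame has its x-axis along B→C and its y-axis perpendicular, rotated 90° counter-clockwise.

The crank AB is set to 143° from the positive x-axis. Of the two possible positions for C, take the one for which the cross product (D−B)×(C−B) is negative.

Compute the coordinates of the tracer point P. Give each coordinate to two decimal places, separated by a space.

2.40 1.13

A=(0,0), D=(10.00,0)
B = A + 2.00·(cos143°, sin143°) = (-1.5973, 1.2036)
|BD| = 11.6596
circle(B,7.00) ∩ circle(D,8.00): a=5.1865, h=4.7011
  candidates: C₊=(4.0468,5.3442) cross=54.812; C₋=(3.0763,-4.0077) cross=-54.812
  mode - wants cross < 0 → take C=(3.0763,-4.0077) (cross=-54.812)
ex = (C−B)/|BC| = (0.6676,-0.7445); ey = (0.7445,0.6676)
P = B + 2.72·ex + 2.93·ey = (2.4000,1.1349)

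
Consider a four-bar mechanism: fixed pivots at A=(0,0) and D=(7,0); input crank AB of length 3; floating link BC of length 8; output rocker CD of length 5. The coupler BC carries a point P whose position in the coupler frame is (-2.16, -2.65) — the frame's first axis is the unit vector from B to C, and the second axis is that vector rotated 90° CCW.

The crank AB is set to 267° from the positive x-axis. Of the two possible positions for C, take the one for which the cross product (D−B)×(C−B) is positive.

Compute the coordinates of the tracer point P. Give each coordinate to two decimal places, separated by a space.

1.04 -6.20

A=(0,0), D=(7.00,0)
B = A + 3.00·(cos267°, sin267°) = (-0.1570, -2.9959)
|BD| = 7.7587
circle(B,8.00) ∩ circle(D,5.00): a=6.3927, h=4.8098
  candidates: C₊=(3.8827,3.9093) cross=37.318; C₋=(7.5971,-4.9642) cross=-37.318
  mode + wants cross > 0 → take C=(3.8827,3.9093) (cross=37.318)
ex = (C−B)/|BC| = (0.5050,0.8631); ey = (-0.8631,0.5050)
P = B + -2.16·ex + -2.65·ey = (1.0396,-6.1984)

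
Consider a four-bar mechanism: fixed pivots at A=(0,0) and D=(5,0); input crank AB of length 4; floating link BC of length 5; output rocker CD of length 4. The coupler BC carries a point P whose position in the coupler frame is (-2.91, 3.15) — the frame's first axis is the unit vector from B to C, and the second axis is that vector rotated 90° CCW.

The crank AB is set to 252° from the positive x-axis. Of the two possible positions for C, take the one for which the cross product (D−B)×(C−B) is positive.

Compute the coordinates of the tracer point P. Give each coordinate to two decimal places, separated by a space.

-5.37 -4.95

A=(0,0), D=(5.00,0)
B = A + 4.00·(cos252°, sin252°) = (-1.2361, -3.8042)
|BD| = 7.3048
circle(B,5.00) ∩ circle(D,4.00): a=4.2684, h=2.6039
  candidates: C₊=(1.0518,0.6416) cross=19.021; C₋=(3.7639,-3.8042) cross=-19.021
  mode + wants cross > 0 → take C=(1.0518,0.6416) (cross=19.021)
ex = (C−B)/|BC| = (0.4576,0.8892); ey = (-0.8892,0.4576)
P = B + -2.91·ex + 3.15·ey = (-5.3685,-4.9504)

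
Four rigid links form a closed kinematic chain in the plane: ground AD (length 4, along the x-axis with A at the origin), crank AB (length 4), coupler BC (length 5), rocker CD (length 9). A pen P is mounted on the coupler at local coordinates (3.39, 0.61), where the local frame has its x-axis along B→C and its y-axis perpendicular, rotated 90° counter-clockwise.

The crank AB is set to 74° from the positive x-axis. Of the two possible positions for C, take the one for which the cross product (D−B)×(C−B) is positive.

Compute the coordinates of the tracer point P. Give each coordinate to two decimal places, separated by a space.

A=(0,0), D=(4.00,0)
B = A + 4.00·(cos74°, sin74°) = (1.1025, 3.8450)
|BD| = 4.8145
circle(B,5.00) ∩ circle(D,9.00): a=-3.4085, h=3.6582
  candidates: C₊=(1.9728,8.7687) cross=17.612; C₋=(-3.8703,4.3656) cross=-17.612
  mode + wants cross > 0 → take C=(1.9728,8.7687) (cross=17.612)
ex = (C−B)/|BC| = (0.1741,0.9847); ey = (-0.9847,0.1741)
P = B + 3.39·ex + 0.61·ey = (1.0919,7.2895)

1.09 7.29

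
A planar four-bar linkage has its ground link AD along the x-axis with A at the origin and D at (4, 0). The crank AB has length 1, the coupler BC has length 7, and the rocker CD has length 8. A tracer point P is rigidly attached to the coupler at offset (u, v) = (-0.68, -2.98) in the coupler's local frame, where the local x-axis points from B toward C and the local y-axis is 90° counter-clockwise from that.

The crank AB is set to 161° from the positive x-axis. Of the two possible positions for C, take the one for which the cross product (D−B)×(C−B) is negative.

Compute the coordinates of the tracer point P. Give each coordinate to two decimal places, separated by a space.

A=(0,0), D=(4.00,0)
B = A + 1.00·(cos161°, sin161°) = (-0.9455, 0.3256)
|BD| = 4.9562
circle(B,7.00) ∩ circle(D,8.00): a=0.9649, h=6.9332
  candidates: C₊=(0.4727,7.1804) cross=34.362; C₋=(-0.4382,-6.6560) cross=-34.362
  mode - wants cross < 0 → take C=(-0.4382,-6.6560) (cross=-34.362)
ex = (C−B)/|BC| = (0.0725,-0.9974); ey = (0.9974,0.0725)
P = B + -0.68·ex + -2.98·ey = (-3.9670,0.7878)

-3.97 0.79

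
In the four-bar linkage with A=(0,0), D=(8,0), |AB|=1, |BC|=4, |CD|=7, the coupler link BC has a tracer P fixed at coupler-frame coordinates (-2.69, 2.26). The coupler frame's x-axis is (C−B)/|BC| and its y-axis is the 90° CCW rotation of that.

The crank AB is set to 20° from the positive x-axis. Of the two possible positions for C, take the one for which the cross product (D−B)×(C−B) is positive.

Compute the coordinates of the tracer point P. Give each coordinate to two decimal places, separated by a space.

A=(0,0), D=(8.00,0)
B = A + 1.00·(cos20°, sin20°) = (0.9397, 0.3420)
|BD| = 7.0686
circle(B,4.00) ∩ circle(D,7.00): a=1.2000, h=3.8157
  candidates: C₊=(2.3229,4.0952) cross=26.972; C₋=(1.9537,-3.5273) cross=-26.972
  mode + wants cross > 0 → take C=(2.3229,4.0952) (cross=26.972)
ex = (C−B)/|BC| = (0.3458,0.9383); ey = (-0.9383,0.3458)
P = B + -2.69·ex + 2.26·ey = (-2.1111,-1.4005)

-2.11 -1.40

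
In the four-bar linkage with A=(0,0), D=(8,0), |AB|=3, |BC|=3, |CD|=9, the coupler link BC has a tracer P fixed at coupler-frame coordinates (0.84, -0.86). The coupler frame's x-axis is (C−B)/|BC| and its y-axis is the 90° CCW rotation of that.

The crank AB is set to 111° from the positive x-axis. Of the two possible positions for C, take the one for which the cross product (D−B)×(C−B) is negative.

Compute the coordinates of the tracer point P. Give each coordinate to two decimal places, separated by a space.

-1.91 1.94

A=(0,0), D=(8.00,0)
B = A + 3.00·(cos111°, sin111°) = (-1.0751, 2.8007)
|BD| = 9.4975
circle(B,3.00) ∩ circle(D,9.00): a=0.9582, h=2.8428
  candidates: C₊=(0.6789,5.2346) cross=27.000; C₋=(-0.9978,-0.1983) cross=-27.000
  mode - wants cross < 0 → take C=(-0.9978,-0.1983) (cross=-27.000)
ex = (C−B)/|BC| = (0.0258,-0.9997); ey = (0.9997,0.0258)
P = B + 0.84·ex + -0.86·ey = (-1.9132,1.9389)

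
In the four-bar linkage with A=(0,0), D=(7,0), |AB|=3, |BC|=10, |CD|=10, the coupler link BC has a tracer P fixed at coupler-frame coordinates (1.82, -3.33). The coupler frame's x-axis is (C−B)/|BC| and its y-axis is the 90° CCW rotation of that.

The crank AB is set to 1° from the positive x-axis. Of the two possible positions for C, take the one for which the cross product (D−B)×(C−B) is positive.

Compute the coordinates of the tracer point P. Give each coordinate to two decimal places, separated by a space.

A=(0,0), D=(7.00,0)
B = A + 3.00·(cos1°, sin1°) = (2.9995, 0.0524)
|BD| = 4.0008
circle(B,10.00) ∩ circle(D,10.00): a=2.0004, h=9.7979
  candidates: C₊=(5.1280,9.8232) cross=39.199; C₋=(4.8715,-9.7709) cross=-39.199
  mode + wants cross > 0 → take C=(5.1280,9.8232) (cross=39.199)
ex = (C−B)/|BC| = (0.2128,0.9771); ey = (-0.9771,0.2128)
P = B + 1.82·ex + -3.33·ey = (6.6406,1.1219)

6.64 1.12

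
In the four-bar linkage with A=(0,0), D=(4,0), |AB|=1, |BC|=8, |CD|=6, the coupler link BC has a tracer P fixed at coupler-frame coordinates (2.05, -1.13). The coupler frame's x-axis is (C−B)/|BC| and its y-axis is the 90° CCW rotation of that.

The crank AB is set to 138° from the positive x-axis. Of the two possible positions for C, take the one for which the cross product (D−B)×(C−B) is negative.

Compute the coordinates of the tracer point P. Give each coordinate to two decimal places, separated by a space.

A=(0,0), D=(4.00,0)
B = A + 1.00·(cos138°, sin138°) = (-0.7431, 0.6691)
|BD| = 4.7901
circle(B,8.00) ∩ circle(D,6.00): a=5.3177, h=5.9768
  candidates: C₊=(5.3574,5.8444) cross=28.629; C₋=(3.6876,-5.9919) cross=-28.629
  mode - wants cross < 0 → take C=(3.6876,-5.9919) (cross=-28.629)
ex = (C−B)/|BC| = (0.5538,-0.8326); ey = (0.8326,0.5538)
P = B + 2.05·ex + -1.13·ey = (-0.5486,-1.6636)

-0.55 -1.66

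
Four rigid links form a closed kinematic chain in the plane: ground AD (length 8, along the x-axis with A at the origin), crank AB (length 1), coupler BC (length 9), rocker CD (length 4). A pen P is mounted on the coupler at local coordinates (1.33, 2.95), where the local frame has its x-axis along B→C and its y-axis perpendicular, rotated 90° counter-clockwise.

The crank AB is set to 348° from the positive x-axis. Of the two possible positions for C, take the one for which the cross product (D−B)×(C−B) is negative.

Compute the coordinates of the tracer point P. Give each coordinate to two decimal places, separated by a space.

A=(0,0), D=(8.00,0)
B = A + 1.00·(cos348°, sin348°) = (0.9781, -0.2079)
|BD| = 7.0249
circle(B,9.00) ∩ circle(D,4.00): a=8.1388, h=3.8418
  candidates: C₊=(8.9997,3.8731) cross=26.988; C₋=(9.2271,-3.8071) cross=-26.988
  mode - wants cross < 0 → take C=(9.2271,-3.8071) (cross=-26.988)
ex = (C−B)/|BC| = (0.9166,-0.3999); ey = (0.3999,0.9166)
P = B + 1.33·ex + 2.95·ey = (3.3769,1.9640)

3.38 1.96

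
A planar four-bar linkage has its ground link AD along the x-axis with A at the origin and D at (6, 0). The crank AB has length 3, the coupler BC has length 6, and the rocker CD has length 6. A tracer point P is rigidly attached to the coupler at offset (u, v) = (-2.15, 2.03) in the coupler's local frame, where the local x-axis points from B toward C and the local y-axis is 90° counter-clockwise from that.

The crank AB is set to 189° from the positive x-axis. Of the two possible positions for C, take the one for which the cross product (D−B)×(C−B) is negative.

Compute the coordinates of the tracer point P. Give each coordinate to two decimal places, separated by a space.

-3.38 2.46

A=(0,0), D=(6.00,0)
B = A + 3.00·(cos189°, sin189°) = (-2.9631, -0.4693)
|BD| = 8.9753
circle(B,6.00) ∩ circle(D,6.00): a=4.4877, h=3.9826
  candidates: C₊=(1.3102,3.7425) cross=35.745; C₋=(1.7267,-4.2118) cross=-35.745
  mode - wants cross < 0 → take C=(1.7267,-4.2118) (cross=-35.745)
ex = (C−B)/|BC| = (0.7816,-0.6237); ey = (0.6237,0.7816)
P = B + -2.15·ex + 2.03·ey = (-3.3774,2.4585)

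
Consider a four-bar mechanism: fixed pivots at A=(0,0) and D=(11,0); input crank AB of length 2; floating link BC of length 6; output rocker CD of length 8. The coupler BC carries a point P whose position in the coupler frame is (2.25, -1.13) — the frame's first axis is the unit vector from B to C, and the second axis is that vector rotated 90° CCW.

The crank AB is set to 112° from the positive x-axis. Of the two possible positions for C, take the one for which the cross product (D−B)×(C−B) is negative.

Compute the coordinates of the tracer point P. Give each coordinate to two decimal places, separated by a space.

A=(0,0), D=(11.00,0)
B = A + 2.00·(cos112°, sin112°) = (-0.7492, 1.8544)
|BD| = 11.8946
circle(B,6.00) ∩ circle(D,8.00): a=4.7703, h=3.6392
  candidates: C₊=(4.5301,4.7054) cross=43.287; C₋=(3.3954,-2.4841) cross=-43.287
  mode - wants cross < 0 → take C=(3.3954,-2.4841) (cross=-43.287)
ex = (C−B)/|BC| = (0.6908,-0.7231); ey = (0.7231,0.6908)
P = B + 2.25·ex + -1.13·ey = (-0.0120,-0.5531)

-0.01 -0.55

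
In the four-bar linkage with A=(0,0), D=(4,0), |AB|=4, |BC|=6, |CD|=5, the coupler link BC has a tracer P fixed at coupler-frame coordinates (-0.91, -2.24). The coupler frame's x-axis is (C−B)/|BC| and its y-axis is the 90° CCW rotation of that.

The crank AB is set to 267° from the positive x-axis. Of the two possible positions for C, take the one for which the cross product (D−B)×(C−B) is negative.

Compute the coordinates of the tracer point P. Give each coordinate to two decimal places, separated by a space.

A=(0,0), D=(4.00,0)
B = A + 4.00·(cos267°, sin267°) = (-0.2093, -3.9945)
|BD| = 5.8030
circle(B,6.00) ∩ circle(D,5.00): a=3.8493, h=4.6025
  candidates: C₊=(-0.5853,1.9937) cross=26.708; C₋=(5.7510,-4.6834) cross=-26.708
  mode - wants cross < 0 → take C=(5.7510,-4.6834) (cross=-26.708)
ex = (C−B)/|BC| = (0.9934,-0.1148); ey = (0.1148,0.9934)
P = B + -0.91·ex + -2.24·ey = (-1.3705,-6.1152)

-1.37 -6.12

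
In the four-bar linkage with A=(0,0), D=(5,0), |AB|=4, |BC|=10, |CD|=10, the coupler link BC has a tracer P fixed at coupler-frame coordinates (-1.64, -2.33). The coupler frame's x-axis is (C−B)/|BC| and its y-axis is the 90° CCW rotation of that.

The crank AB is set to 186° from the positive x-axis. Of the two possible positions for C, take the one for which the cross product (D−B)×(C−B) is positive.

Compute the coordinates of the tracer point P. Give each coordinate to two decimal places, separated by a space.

A=(0,0), D=(5.00,0)
B = A + 4.00·(cos186°, sin186°) = (-3.9781, -0.4181)
|BD| = 8.9878
circle(B,10.00) ∩ circle(D,10.00): a=4.4939, h=8.9334
  candidates: C₊=(0.0954,8.7146) cross=80.291; C₋=(0.9265,-9.1327) cross=-80.291
  mode + wants cross > 0 → take C=(0.0954,8.7146) (cross=80.291)
ex = (C−B)/|BC| = (0.4073,0.9133); ey = (-0.9133,0.4073)
P = B + -1.64·ex + -2.33·ey = (-2.5182,-2.8650)

-2.52 -2.86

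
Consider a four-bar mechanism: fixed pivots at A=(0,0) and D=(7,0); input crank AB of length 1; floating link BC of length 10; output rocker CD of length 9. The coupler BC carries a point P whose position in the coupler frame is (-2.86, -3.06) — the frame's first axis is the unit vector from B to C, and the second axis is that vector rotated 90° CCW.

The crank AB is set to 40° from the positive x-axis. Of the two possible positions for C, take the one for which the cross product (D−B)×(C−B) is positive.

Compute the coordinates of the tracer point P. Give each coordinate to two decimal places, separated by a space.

1.73 -3.43

A=(0,0), D=(7.00,0)
B = A + 1.00·(cos40°, sin40°) = (0.7660, 0.6428)
|BD| = 6.2670
circle(B,10.00) ∩ circle(D,9.00): a=4.6494, h=8.8534
  candidates: C₊=(6.2990,8.9727) cross=55.485; C₋=(4.4828,-8.6408) cross=-55.485
  mode + wants cross > 0 → take C=(6.2990,8.9727) (cross=55.485)
ex = (C−B)/|BC| = (0.5533,0.8330); ey = (-0.8330,0.5533)
P = B + -2.86·ex + -3.06·ey = (1.7326,-3.4326)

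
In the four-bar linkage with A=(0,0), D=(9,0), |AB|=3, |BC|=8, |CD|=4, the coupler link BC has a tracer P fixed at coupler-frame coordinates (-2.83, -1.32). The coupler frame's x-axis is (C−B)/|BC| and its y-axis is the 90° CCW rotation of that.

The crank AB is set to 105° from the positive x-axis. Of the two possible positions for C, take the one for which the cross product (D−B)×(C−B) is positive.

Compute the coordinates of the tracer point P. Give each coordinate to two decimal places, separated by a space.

-3.49 1.34

A=(0,0), D=(9.00,0)
B = A + 3.00·(cos105°, sin105°) = (-0.7765, 2.8978)
|BD| = 10.1969
circle(B,8.00) ∩ circle(D,4.00): a=7.4521, h=2.9097
  candidates: C₊=(7.1953,3.5697) cross=29.670; C₋=(5.5415,-2.0097) cross=-29.670
  mode + wants cross > 0 → take C=(7.1953,3.5697) (cross=29.670)
ex = (C−B)/|BC| = (0.9965,0.0840); ey = (-0.0840,0.9965)
P = B + -2.83·ex + -1.32·ey = (-3.4856,1.3447)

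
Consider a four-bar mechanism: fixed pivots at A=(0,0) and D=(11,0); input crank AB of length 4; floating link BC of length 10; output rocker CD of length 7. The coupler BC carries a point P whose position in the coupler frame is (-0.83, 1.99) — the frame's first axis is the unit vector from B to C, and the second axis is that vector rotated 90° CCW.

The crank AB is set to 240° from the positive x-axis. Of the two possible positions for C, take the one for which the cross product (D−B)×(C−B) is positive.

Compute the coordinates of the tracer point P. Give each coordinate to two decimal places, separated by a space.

-4.00 -2.66

A=(0,0), D=(11.00,0)
B = A + 4.00·(cos240°, sin240°) = (-2.0000, -3.4641)
|BD| = 13.4536
circle(B,10.00) ∩ circle(D,7.00): a=8.6222, h=5.0653
  candidates: C₊=(5.0272,3.6505) cross=68.147; C₋=(7.6357,-6.1385) cross=-68.147
  mode + wants cross > 0 → take C=(5.0272,3.6505) (cross=68.147)
ex = (C−B)/|BC| = (0.7027,0.7115); ey = (-0.7115,0.7027)
P = B + -0.83·ex + 1.99·ey = (-3.9991,-2.6562)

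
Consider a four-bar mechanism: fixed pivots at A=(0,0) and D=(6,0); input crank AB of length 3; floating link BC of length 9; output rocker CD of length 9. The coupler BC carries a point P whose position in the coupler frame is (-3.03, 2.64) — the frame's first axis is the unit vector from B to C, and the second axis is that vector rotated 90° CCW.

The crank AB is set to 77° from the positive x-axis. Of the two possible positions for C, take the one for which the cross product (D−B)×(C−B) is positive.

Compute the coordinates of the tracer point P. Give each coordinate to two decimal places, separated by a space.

A=(0,0), D=(6.00,0)
B = A + 3.00·(cos77°, sin77°) = (0.6749, 2.9231)
|BD| = 6.0747
circle(B,9.00) ∩ circle(D,9.00): a=3.0373, h=8.4720
  candidates: C₊=(7.4141,8.8882) cross=51.465; C₋=(-0.7393,-5.9651) cross=-51.465
  mode + wants cross > 0 → take C=(7.4141,8.8882) (cross=51.465)
ex = (C−B)/|BC| = (0.7488,0.6628); ey = (-0.6628,0.7488)
P = B + -3.03·ex + 2.64·ey = (-3.3438,2.8917)

-3.34 2.89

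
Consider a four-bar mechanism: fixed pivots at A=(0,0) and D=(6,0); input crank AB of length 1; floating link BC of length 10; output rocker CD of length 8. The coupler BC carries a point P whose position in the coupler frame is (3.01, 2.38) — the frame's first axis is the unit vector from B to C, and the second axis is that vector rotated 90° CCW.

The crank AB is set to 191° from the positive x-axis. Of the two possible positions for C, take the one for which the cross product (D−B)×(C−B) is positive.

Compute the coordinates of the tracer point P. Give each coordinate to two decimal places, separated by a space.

A=(0,0), D=(6.00,0)
B = A + 1.00·(cos191°, sin191°) = (-0.9816, -0.1908)
|BD| = 6.9842
circle(B,10.00) ∩ circle(D,8.00): a=6.0694, h=7.9475
  candidates: C₊=(4.8683,7.9196) cross=55.507; C₋=(5.3026,-7.9695) cross=-55.507
  mode + wants cross > 0 → take C=(4.8683,7.9196) (cross=55.507)
ex = (C−B)/|BC| = (0.5850,0.8110); ey = (-0.8110,0.5850)
P = B + 3.01·ex + 2.38·ey = (-1.1511,3.6427)

-1.15 3.64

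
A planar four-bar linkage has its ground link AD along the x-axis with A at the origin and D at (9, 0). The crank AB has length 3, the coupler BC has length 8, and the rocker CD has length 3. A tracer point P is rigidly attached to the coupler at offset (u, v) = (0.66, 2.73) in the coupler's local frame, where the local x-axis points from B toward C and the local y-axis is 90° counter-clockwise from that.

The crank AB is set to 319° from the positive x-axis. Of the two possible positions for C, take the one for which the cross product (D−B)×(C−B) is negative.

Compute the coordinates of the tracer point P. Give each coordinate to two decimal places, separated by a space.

A=(0,0), D=(9.00,0)
B = A + 3.00·(cos319°, sin319°) = (2.2641, -1.9682)
|BD| = 7.0175
circle(B,8.00) ∩ circle(D,3.00): a=7.4275, h=2.9719
  candidates: C₊=(8.5600,2.9676) cross=20.855; C₋=(10.2270,-2.7376) cross=-20.855
  mode - wants cross < 0 → take C=(10.2270,-2.7376) (cross=-20.855)
ex = (C−B)/|BC| = (0.9954,-0.0962); ey = (0.0962,0.9954)
P = B + 0.66·ex + 2.73·ey = (3.1836,0.6857)

3.18 0.69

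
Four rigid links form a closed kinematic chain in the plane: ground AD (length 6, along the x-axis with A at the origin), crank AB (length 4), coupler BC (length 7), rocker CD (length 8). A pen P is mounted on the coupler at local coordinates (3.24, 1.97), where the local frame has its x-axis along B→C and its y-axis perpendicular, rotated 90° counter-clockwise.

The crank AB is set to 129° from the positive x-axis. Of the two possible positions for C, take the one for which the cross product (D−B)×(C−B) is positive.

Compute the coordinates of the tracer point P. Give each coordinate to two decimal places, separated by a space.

-1.18 6.66

A=(0,0), D=(6.00,0)
B = A + 4.00·(cos129°, sin129°) = (-2.5173, 3.1086)
|BD| = 9.0668
circle(B,7.00) ∩ circle(D,8.00): a=3.7062, h=5.9383
  candidates: C₊=(3.0003,7.4163) cross=53.842; C₋=(-1.0717,-3.7405) cross=-53.842
  mode + wants cross > 0 → take C=(3.0003,7.4163) (cross=53.842)
ex = (C−B)/|BC| = (0.7882,0.6154); ey = (-0.6154,0.7882)
P = B + 3.24·ex + 1.97·ey = (-1.1758,6.6552)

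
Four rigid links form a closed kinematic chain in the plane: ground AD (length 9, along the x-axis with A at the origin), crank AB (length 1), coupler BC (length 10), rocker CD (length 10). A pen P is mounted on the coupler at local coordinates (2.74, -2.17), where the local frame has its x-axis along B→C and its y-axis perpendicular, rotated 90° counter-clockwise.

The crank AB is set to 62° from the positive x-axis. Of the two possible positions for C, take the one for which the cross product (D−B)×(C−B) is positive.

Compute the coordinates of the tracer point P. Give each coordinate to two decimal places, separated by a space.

A=(0,0), D=(9.00,0)
B = A + 1.00·(cos62°, sin62°) = (0.4695, 0.8829)
|BD| = 8.5761
circle(B,10.00) ∩ circle(D,10.00): a=4.2881, h=9.0340
  candidates: C₊=(5.6648,9.4274) cross=77.476; C₋=(3.8046,-8.5445) cross=-77.476
  mode + wants cross > 0 → take C=(5.6648,9.4274) (cross=77.476)
ex = (C−B)/|BC| = (0.5195,0.8544); ey = (-0.8544,0.5195)
P = B + 2.74·ex + -2.17·ey = (3.7472,2.0967)

3.75 2.10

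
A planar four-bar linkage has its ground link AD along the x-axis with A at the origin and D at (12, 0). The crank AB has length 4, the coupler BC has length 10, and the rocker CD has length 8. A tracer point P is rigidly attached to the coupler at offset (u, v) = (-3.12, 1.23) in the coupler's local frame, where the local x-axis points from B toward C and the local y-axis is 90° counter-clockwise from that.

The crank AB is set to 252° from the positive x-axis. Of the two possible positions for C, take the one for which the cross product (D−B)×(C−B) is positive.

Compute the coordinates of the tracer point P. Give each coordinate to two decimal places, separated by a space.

-4.15 -5.46

A=(0,0), D=(12.00,0)
B = A + 4.00·(cos252°, sin252°) = (-1.2361, -3.8042)
|BD| = 13.7719
circle(B,10.00) ∩ circle(D,8.00): a=8.1930, h=5.7337
  candidates: C₊=(5.0543,3.9695) cross=78.964; C₋=(8.2219,-7.0517) cross=-78.964
  mode + wants cross > 0 → take C=(5.0543,3.9695) (cross=78.964)
ex = (C−B)/|BC| = (0.6290,0.7774); ey = (-0.7774,0.6290)
P = B + -3.12·ex + 1.23·ey = (-4.1548,-5.4559)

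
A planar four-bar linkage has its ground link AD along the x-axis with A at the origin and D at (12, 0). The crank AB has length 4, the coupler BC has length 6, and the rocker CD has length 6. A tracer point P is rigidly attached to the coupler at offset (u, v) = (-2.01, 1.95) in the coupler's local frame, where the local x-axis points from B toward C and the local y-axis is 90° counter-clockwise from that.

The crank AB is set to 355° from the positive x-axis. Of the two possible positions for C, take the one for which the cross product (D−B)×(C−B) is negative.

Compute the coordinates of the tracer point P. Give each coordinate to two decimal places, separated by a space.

A=(0,0), D=(12.00,0)
B = A + 4.00·(cos355°, sin355°) = (3.9848, -0.3486)
|BD| = 8.0228
circle(B,6.00) ∩ circle(D,6.00): a=4.0114, h=4.4619
  candidates: C₊=(7.7985,4.2834) cross=35.797; C₋=(8.1863,-4.6320) cross=-35.797
  mode - wants cross < 0 → take C=(8.1863,-4.6320) (cross=-35.797)
ex = (C−B)/|BC| = (0.7002,-0.7139); ey = (0.7139,0.7002)
P = B + -2.01·ex + 1.95·ey = (3.9694,2.4518)

3.97 2.45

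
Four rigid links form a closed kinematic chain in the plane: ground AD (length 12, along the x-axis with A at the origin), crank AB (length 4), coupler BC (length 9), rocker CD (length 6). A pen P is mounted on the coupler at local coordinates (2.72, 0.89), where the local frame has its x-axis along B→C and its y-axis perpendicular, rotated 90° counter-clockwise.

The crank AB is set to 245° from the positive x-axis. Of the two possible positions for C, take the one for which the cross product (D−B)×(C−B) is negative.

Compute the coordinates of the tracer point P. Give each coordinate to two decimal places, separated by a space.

A=(0,0), D=(12.00,0)
B = A + 4.00·(cos245°, sin245°) = (-1.6905, -3.6252)
|BD| = 14.1623
circle(B,9.00) ∩ circle(D,6.00): a=8.6699, h=2.4152
  candidates: C₊=(6.0723,0.9288) cross=34.205; C₋=(7.3088,-3.7407) cross=-34.205
  mode - wants cross < 0 → take C=(7.3088,-3.7407) (cross=-34.205)
ex = (C−B)/|BC| = (0.9999,-0.0128); ey = (0.0128,0.9999)
P = B + 2.72·ex + 0.89·ey = (1.0407,-2.7702)

1.04 -2.77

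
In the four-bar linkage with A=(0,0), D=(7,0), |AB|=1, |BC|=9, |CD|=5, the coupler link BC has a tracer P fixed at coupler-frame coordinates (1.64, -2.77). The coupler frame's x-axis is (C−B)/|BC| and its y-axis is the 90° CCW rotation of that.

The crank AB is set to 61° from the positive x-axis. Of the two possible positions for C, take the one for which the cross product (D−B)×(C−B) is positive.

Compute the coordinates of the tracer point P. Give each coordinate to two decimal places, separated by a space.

A=(0,0), D=(7.00,0)
B = A + 1.00·(cos61°, sin61°) = (0.4848, 0.8746)
|BD| = 6.5736
circle(B,9.00) ∩ circle(D,5.00): a=7.5463, h=4.9045
  candidates: C₊=(8.6165,4.7315) cross=32.240; C₋=(7.3114,-4.9903) cross=-32.240
  mode + wants cross > 0 → take C=(8.6165,4.7315) (cross=32.240)
ex = (C−B)/|BC| = (0.9035,0.4285); ey = (-0.4285,0.9035)
P = B + 1.64·ex + -2.77·ey = (3.1536,-0.9253)

3.15 -0.93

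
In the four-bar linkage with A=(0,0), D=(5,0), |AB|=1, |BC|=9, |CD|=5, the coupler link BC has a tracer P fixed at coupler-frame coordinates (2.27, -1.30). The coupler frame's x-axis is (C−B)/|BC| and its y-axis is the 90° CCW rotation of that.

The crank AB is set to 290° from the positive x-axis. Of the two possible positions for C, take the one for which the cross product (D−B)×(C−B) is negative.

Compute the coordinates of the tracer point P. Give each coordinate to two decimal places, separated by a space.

A=(0,0), D=(5.00,0)
B = A + 1.00·(cos290°, sin290°) = (0.3420, -0.9397)
|BD| = 4.7518
circle(B,9.00) ∩ circle(D,5.00): a=8.2684, h=3.5544
  candidates: C₊=(7.7442,4.1796) cross=16.890; C₋=(9.1500,-2.7888) cross=-16.890
  mode - wants cross < 0 → take C=(9.1500,-2.7888) (cross=-16.890)
ex = (C−B)/|BC| = (0.9787,-0.2055); ey = (0.2055,0.9787)
P = B + 2.27·ex + -1.30·ey = (2.2965,-2.6783)

2.30 -2.68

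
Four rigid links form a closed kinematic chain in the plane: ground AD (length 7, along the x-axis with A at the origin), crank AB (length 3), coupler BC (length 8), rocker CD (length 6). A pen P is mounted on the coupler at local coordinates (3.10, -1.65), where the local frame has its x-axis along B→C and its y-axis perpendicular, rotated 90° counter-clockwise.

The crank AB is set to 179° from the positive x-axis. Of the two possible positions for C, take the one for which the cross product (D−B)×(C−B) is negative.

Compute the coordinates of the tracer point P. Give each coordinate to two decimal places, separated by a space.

-1.53 -3.14

A=(0,0), D=(7.00,0)
B = A + 3.00·(cos179°, sin179°) = (-2.9995, 0.0524)
|BD| = 9.9997
circle(B,8.00) ∩ circle(D,6.00): a=6.3999, h=4.8002
  candidates: C₊=(3.4254,4.8189) cross=48.000; C₋=(3.3751,-4.7812) cross=-48.000
  mode - wants cross < 0 → take C=(3.3751,-4.7812) (cross=-48.000)
ex = (C−B)/|BC| = (0.7968,-0.6042); ey = (0.6042,0.7968)
P = B + 3.10·ex + -1.65·ey = (-1.5263,-3.1354)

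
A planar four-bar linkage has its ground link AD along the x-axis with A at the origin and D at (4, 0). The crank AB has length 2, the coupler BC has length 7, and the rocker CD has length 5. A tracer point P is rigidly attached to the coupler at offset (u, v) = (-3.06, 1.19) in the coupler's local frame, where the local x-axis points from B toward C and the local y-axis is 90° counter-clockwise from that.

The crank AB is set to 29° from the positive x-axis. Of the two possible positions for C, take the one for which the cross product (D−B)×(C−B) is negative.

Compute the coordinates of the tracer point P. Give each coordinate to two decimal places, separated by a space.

A=(0,0), D=(4.00,0)
B = A + 2.00·(cos29°, sin29°) = (1.7492, 0.9696)
|BD| = 2.4507
circle(B,7.00) ∩ circle(D,5.00): a=6.1219, h=3.3945
  candidates: C₊=(8.7146,1.6651) cross=8.319; C₋=(6.0286,-4.5700) cross=-8.319
  mode - wants cross < 0 → take C=(6.0286,-4.5700) (cross=-8.319)
ex = (C−B)/|BC| = (0.6113,-0.7914); ey = (0.7914,0.6113)
P = B + -3.06·ex + 1.19·ey = (0.8203,4.1187)

0.82 4.12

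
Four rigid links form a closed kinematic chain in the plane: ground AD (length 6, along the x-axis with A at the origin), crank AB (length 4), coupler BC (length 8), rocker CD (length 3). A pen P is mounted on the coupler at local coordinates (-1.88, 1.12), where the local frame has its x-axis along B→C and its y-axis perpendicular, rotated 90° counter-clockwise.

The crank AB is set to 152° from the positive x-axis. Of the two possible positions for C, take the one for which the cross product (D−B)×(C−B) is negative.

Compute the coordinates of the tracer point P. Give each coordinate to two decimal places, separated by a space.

-4.69 3.73

A=(0,0), D=(6.00,0)
B = A + 4.00·(cos152°, sin152°) = (-3.5318, 1.8779)
|BD| = 9.7150
circle(B,8.00) ∩ circle(D,3.00): a=7.6882, h=2.2118
  candidates: C₊=(4.4389,2.5618) cross=21.487; C₋=(3.5839,-1.7783) cross=-21.487
  mode - wants cross < 0 → take C=(3.5839,-1.7783) (cross=-21.487)
ex = (C−B)/|BC| = (0.8895,-0.4570); ey = (0.4570,0.8895)
P = B + -1.88·ex + 1.12·ey = (-4.6921,3.7333)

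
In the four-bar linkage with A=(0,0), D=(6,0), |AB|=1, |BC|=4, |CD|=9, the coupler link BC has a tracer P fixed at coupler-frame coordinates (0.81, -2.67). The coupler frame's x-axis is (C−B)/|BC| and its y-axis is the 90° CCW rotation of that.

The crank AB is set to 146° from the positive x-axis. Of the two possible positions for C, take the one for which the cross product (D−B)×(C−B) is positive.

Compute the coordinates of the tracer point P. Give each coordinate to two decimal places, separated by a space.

1.55 2.01

A=(0,0), D=(6.00,0)
B = A + 1.00·(cos146°, sin146°) = (-0.8290, 0.5592)
|BD| = 6.8519
circle(B,4.00) ∩ circle(D,9.00): a=-1.3173, h=3.7769
  candidates: C₊=(-1.8337,4.4310) cross=25.879; C₋=(-2.4501,-3.0976) cross=-25.879
  mode + wants cross > 0 → take C=(-1.8337,4.4310) (cross=25.879)
ex = (C−B)/|BC| = (-0.2512,0.9679); ey = (-0.9679,-0.2512)
P = B + 0.81·ex + -2.67·ey = (1.5519,2.0138)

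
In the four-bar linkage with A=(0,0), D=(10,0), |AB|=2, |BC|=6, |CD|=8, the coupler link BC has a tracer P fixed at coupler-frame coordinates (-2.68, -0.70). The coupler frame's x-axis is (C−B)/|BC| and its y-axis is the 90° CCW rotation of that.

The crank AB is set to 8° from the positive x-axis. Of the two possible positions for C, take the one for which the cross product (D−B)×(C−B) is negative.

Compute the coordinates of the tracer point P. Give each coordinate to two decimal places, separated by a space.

0.40 2.55

A=(0,0), D=(10.00,0)
B = A + 2.00·(cos8°, sin8°) = (1.9805, 0.2783)
|BD| = 8.0243
circle(B,6.00) ∩ circle(D,8.00): a=2.2674, h=5.5551
  candidates: C₊=(4.4393,5.7514) cross=44.575; C₋=(4.0539,-5.3520) cross=-44.575
  mode - wants cross < 0 → take C=(4.0539,-5.3520) (cross=-44.575)
ex = (C−B)/|BC| = (0.3456,-0.9384); ey = (0.9384,0.3456)
P = B + -2.68·ex + -0.70·ey = (0.3975,2.5513)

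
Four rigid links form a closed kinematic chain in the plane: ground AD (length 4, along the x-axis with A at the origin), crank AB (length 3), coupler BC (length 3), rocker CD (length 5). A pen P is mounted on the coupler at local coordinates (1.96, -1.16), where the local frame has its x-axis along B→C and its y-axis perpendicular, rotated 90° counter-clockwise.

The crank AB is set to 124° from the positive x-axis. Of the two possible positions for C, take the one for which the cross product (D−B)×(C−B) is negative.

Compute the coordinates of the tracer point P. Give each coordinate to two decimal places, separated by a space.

-2.35 0.31

A=(0,0), D=(4.00,0)
B = A + 3.00·(cos124°, sin124°) = (-1.6776, 2.4871)
|BD| = 6.1984
circle(B,3.00) ∩ circle(D,5.00): a=1.8086, h=2.3935
  candidates: C₊=(0.9394,3.9538) cross=14.836; C₋=(-0.9814,-0.4310) cross=-14.836
  mode - wants cross < 0 → take C=(-0.9814,-0.4310) (cross=-14.836)
ex = (C−B)/|BC| = (0.2321,-0.9727); ey = (0.9727,0.2321)
P = B + 1.96·ex + -1.16·ey = (-2.3511,0.3114)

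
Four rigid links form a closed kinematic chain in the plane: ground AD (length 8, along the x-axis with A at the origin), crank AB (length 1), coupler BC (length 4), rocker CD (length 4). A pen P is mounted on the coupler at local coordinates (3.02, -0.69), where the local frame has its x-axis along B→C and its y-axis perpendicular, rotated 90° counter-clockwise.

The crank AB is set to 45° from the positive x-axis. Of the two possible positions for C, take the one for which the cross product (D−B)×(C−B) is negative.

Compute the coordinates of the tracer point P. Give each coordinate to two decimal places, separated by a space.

3.01 -1.37

A=(0,0), D=(8.00,0)
B = A + 1.00·(cos45°, sin45°) = (0.7071, 0.7071)
|BD| = 7.3271
circle(B,4.00) ∩ circle(D,4.00): a=3.6635, h=1.6057
  candidates: C₊=(4.5085,1.9518) cross=11.765; C₋=(4.1986,-1.2447) cross=-11.765
  mode - wants cross < 0 → take C=(4.1986,-1.2447) (cross=-11.765)
ex = (C−B)/|BC| = (0.8729,-0.4880); ey = (0.4880,0.8729)
P = B + 3.02·ex + -0.69·ey = (3.0065,-1.3688)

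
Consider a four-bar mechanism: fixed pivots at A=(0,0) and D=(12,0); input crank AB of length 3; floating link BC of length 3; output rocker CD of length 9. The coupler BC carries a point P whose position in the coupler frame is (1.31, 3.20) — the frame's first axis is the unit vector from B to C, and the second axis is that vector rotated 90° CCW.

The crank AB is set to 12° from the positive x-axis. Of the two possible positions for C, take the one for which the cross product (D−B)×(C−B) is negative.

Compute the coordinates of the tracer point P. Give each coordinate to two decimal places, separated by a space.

A=(0,0), D=(12.00,0)
B = A + 3.00·(cos12°, sin12°) = (2.9344, 0.6237)
|BD| = 9.0870
circle(B,3.00) ∩ circle(D,9.00): a=0.5818, h=2.9430
  candidates: C₊=(3.7169,3.5199) cross=26.743; C₋=(3.3128,-2.3523) cross=-26.743
  mode - wants cross < 0 → take C=(3.3128,-2.3523) (cross=-26.743)
ex = (C−B)/|BC| = (0.1261,-0.9920); ey = (0.9920,0.1261)
P = B + 1.31·ex + 3.20·ey = (6.2741,-0.2722)

6.27 -0.27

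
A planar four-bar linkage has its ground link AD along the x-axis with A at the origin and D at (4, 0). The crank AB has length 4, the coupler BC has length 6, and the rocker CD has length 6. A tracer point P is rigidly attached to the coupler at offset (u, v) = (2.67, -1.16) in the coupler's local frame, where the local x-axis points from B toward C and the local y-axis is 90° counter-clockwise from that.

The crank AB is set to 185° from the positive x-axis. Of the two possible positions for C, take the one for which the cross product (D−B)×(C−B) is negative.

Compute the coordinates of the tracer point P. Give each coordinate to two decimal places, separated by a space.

A=(0,0), D=(4.00,0)
B = A + 4.00·(cos185°, sin185°) = (-3.9848, -0.3486)
|BD| = 7.9924
circle(B,6.00) ∩ circle(D,6.00): a=3.9962, h=4.4755
  candidates: C₊=(-0.1876,4.2970) cross=35.770; C₋=(0.2028,-4.6456) cross=-35.770
  mode - wants cross < 0 → take C=(0.2028,-4.6456) (cross=-35.770)
ex = (C−B)/|BC| = (0.6979,-0.7162); ey = (0.7162,0.6979)
P = B + 2.67·ex + -1.16·ey = (-2.9520,-3.0704)

-2.95 -3.07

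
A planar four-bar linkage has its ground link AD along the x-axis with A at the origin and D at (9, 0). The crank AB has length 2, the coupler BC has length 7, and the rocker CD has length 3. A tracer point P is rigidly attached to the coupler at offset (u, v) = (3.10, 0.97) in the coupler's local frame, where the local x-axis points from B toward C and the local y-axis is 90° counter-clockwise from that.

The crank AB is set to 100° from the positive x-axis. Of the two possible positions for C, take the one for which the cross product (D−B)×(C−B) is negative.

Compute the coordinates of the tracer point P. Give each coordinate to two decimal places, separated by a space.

A=(0,0), D=(9.00,0)
B = A + 2.00·(cos100°, sin100°) = (-0.3473, 1.9696)
|BD| = 9.5526
circle(B,7.00) ∩ circle(D,3.00): a=6.8700, h=1.3430
  candidates: C₊=(6.6520,1.8673) cross=12.829; C₋=(6.0981,-0.7610) cross=-12.829
  mode - wants cross < 0 → take C=(6.0981,-0.7610) (cross=-12.829)
ex = (C−B)/|BC| = (0.9208,-0.3901); ey = (0.3901,0.9208)
P = B + 3.10·ex + 0.97·ey = (2.8855,1.6535)

2.89 1.65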